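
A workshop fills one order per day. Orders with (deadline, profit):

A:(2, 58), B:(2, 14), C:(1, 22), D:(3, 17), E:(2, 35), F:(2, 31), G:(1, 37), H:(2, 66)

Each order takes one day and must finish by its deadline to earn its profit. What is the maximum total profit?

Profit order: H=66 A=58 G=37 E=35 F=31 C=22 D=17 B=14
Assign: H→slot 2, A→slot 1, G skipped, E skipped, F skipped, C skipped, D→slot 3, B skipped.
Slots: [1:A] [2:H] [3:D]
Profit = 58 + 66 + 17 = 141

141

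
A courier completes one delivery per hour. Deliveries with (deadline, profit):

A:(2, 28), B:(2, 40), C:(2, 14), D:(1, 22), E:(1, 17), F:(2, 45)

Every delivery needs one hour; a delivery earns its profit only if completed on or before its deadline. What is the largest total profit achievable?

85

Sort by profit descending; place each in the latest free slot ≤ its deadline.
By profit: F(d2,45), B(d2,40), A(d2,28), D(d1,22), E(d1,17), C(d2,14)
F→slot 2; B→slot 1; A skipped; D skipped; E skipped; C skipped.
Profit = 40 + 45 = 85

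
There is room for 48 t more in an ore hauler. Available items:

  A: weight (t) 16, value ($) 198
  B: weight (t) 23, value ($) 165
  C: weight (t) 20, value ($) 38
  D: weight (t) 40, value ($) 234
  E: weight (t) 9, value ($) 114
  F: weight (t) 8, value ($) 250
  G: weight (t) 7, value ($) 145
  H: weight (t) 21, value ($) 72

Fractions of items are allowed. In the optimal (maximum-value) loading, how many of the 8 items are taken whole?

Ratios (sorted): F 31.25, G 20.71, E 12.67, A 12.38, B 7.17, D 5.85, H 3.43, C 1.90
take F (8 @ 250); take G (7 @ 145); take E (9 @ 114); take A (16 @ 198); take 8/23 of B → 57.39. Capacity used 48/48.
4 item(s) taken whole; one partial (take 8/23 of B).

4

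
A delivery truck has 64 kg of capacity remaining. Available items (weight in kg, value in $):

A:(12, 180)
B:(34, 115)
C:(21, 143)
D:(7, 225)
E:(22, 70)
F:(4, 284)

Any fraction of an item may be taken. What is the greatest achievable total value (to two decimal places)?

Greedy by value/weight ratio, highest first.
Order: F (284/4=71.00) > D (225/7=32.14) > A (180/12=15.00) > C (143/21=6.81) > B (115/34=3.38) > E (70/22=3.18)
Fill: take F (4 @ 284) → take D (7 @ 225) → take A (12 @ 180) → take C (21 @ 143) → take 20/34 of B → 67.65; 64/64 used.
Total value = 899.65

899.65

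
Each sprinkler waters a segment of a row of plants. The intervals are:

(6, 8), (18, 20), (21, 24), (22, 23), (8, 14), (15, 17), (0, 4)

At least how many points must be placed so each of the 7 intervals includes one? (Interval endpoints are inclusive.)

Sort by right endpoint; whenever an interval is uncovered, place a point at its right end.
By right end: [0,4]  [6,8]  [8,14]  [15,17]  [18,20]  [22,23]  [21,24]
[0,4] uncovered → point at 4; [6,8] uncovered → point at 8; [15,17] uncovered → point at 17; [18,20] uncovered → point at 20; [22,23] uncovered → point at 23.
Points: 4, 8, 17, 20, 23 (5 total).

5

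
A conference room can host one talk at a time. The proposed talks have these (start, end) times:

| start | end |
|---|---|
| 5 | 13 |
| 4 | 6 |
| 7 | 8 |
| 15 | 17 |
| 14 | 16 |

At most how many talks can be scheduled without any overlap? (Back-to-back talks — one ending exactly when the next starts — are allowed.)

Greedy by earliest finish: after sorting by end time, pick each interval compatible with the last pick.
Sorted by end: (4,6)  (7,8)  (5,13)  (14,16)  (15,17)
take (4,6); take (7,8); take (14,16).
Selected 3 talks.

3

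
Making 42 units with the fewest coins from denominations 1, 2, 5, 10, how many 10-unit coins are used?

4

Greedy: take as many of the largest coin as possible, then repeat with the remainder.
42 − 4×10→2 − 1×2→0
Count of 10: 4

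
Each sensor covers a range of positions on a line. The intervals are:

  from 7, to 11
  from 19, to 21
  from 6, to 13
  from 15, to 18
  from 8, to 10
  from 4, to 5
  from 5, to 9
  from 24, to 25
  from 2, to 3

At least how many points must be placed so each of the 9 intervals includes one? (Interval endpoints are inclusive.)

Sort by right endpoint; whenever an interval is uncovered, place a point at its right end.
By right end: [2,3]  [4,5]  [5,9]  [8,10]  [7,11]  [6,13]  [15,18]  [19,21]  [24,25]
[2,3] uncovered → point at 3; [4,5] uncovered → point at 5; [8,10] uncovered → point at 10; [15,18] uncovered → point at 18; [19,21] uncovered → point at 21; [24,25] uncovered → point at 25.
Points: 3, 5, 10, 18, 21, 25 (6 total).

6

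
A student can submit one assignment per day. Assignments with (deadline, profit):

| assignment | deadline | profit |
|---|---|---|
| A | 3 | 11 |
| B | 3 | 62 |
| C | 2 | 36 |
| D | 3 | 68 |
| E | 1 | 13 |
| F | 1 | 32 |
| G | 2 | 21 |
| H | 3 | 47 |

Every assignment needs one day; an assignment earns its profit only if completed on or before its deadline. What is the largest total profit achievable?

By profit: D(d3,68), B(d3,62), H(d3,47), C(d2,36), F(d1,32), G(d2,21), E(d1,13), A(d3,11)
D→slot 3; B→slot 2; H→slot 1; C skipped; F skipped; G skipped; E skipped; A skipped.
Profit = 47 + 62 + 68 = 177

177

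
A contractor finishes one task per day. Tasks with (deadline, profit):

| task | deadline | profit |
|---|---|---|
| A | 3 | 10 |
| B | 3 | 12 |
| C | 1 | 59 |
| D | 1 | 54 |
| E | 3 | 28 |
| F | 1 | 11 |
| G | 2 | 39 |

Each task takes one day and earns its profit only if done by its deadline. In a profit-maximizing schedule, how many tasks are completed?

Sort by profit descending; place each in the latest free slot ≤ its deadline.
Profit order: C=59 D=54 G=39 E=28 B=12 F=11 A=10
Assign: C→slot 1, D skipped, G→slot 2, E→slot 3, B skipped, F skipped, A skipped.
Slots: [1:C] [2:G] [3:E]
3 of 7 scheduled.

3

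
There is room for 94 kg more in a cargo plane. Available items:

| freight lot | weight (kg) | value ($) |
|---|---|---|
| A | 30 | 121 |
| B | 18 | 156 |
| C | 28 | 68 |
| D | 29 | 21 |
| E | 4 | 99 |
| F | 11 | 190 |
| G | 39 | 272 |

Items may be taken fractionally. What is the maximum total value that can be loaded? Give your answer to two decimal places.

805.73

Greedy by value/weight ratio, highest first.
Ratios (sorted): E 24.75, F 17.27, B 8.67, G 6.97, A 4.03, C 2.43, D 0.72
take E (4 @ 99); take F (11 @ 190); take B (18 @ 156); take G (39 @ 272); take 22/30 of A → 88.73. Capacity used 94/94.
Total value = 805.73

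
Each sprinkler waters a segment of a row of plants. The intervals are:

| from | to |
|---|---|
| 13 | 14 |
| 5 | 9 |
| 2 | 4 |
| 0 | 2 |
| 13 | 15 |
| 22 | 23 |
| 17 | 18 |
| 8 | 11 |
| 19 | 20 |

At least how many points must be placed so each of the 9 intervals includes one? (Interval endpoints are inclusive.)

Sorted: [0,2] [2,4] [5,9] [8,11] [13,14] [13,15] [17,18] [19,20] [22,23]
{[0,2],[2,4]} hit by 2; {[5,9],[8,11]} hit by 9; {[13,14],[13,15]} hit by 14; {[17,18]} hit by 18; {[19,20]} hit by 20; {[22,23]} hit by 23.
Points: 2, 9, 14, 18, 20, 23 (6 total).

6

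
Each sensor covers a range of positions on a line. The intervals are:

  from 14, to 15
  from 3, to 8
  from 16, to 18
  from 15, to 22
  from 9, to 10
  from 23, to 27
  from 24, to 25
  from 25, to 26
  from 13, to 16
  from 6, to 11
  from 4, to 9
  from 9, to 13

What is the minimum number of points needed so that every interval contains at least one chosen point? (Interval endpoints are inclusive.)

Sort by right endpoint; whenever an interval is uncovered, place a point at its right end.
By right end: [3,8]  [4,9]  [9,10]  [6,11]  [9,13]  [14,15]  [13,16]  [16,18]  [15,22]  [24,25]  [25,26]  [23,27]
[3,8] uncovered → point at 8; [9,10] uncovered → point at 10; [14,15] uncovered → point at 15; [16,18] uncovered → point at 18; [24,25] uncovered → point at 25.
Points: 8, 10, 15, 18, 25 (5 total).

5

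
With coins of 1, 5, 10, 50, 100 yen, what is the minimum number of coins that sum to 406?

6

406 − 4×100→6 − 1×5→1 − 1×1→0
Total coins = 4 + 1 + 1 = 6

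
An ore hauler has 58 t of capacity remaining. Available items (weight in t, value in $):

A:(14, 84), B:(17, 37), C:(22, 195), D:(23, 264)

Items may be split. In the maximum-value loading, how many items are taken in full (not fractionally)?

Sort by value per unit weight and fill in that order.
Order: D (264/23=11.48) > C (195/22=8.86) > A (84/14=6.00) > B (37/17=2.18)
Fill: take D (23 @ 264) → take C (22 @ 195) → take 13/14 of A → 78.00; 58/58 used.
2 item(s) taken whole; one partial (take 13/14 of A).

2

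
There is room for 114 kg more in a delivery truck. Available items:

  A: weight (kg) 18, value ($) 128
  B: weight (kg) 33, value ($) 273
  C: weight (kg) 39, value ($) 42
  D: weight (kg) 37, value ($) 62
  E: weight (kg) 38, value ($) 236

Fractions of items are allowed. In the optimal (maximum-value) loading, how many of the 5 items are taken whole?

3

Sort by value per unit weight and fill in that order.
Ratios (sorted): B 8.27, A 7.11, E 6.21, D 1.68, C 1.08
take B (33 @ 273); take A (18 @ 128); take E (38 @ 236); take 25/37 of D → 41.89. Capacity used 114/114.
3 item(s) taken whole; one partial (take 25/37 of D).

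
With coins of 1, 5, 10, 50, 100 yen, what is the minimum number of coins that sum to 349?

12

349 = 3×100 + 4×10 + 1×5 + 4×1
Total coins = 3 + 4 + 1 + 4 = 12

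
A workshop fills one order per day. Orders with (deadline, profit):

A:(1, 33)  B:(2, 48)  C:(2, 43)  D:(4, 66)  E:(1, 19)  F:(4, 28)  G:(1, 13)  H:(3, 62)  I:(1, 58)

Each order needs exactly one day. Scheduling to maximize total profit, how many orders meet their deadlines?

4

Take jobs in profit order; each goes to the latest open slot no later than its deadline.
By profit: D(d4,66), H(d3,62), I(d1,58), B(d2,48), C(d2,43), A(d1,33), F(d4,28), E(d1,19), G(d1,13)
D→slot 4; H→slot 3; I→slot 1; B→slot 2; C skipped; A skipped; F skipped; E skipped; G skipped.
4 of 9 scheduled.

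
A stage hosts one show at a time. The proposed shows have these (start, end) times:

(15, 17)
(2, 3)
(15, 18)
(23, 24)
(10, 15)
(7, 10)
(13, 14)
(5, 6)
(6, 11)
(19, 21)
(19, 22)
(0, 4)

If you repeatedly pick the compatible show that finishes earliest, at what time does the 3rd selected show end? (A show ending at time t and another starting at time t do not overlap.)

10

Sort by end time and greedily take each interval whose start is ≥ the last chosen end.
Sorted by end: (2,3)  (0,4)  (5,6)  (7,10)  (6,11)  (13,14)  (10,15)  (15,17)  (15,18)  (19,21)  (19,22)  (23,24)
take (2,3); take (5,6); take (7,10); skip (6,11); take (13,14); take (15,17); skip (15,18); take (19,21); take (23,24).
Selected: (2,3) (5,6) (7,10) (13,14) (15,17) (19,21) (23,24)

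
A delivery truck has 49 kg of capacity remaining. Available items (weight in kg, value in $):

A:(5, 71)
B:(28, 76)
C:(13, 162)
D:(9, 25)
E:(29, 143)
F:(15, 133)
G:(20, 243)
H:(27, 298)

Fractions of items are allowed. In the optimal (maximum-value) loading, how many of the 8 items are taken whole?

Sort by value per unit weight and fill in that order.
Order: A (71/5=14.20) > C (162/13=12.46) > G (243/20=12.15) > H (298/27=11.04) > F (133/15=8.87) > E (143/29=4.93) > D (25/9=2.78) > B (76/28=2.71)
Fill: take A (5 @ 71) → take C (13 @ 162) → take G (20 @ 243) → take 11/27 of H → 121.41; 49/49 used.
3 item(s) taken whole; one partial (take 11/27 of H).

3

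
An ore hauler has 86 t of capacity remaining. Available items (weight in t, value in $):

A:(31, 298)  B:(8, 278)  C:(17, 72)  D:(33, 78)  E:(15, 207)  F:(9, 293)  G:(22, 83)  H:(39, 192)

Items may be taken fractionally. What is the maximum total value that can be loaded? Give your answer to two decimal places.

Order: B (278/8=34.75) > F (293/9=32.56) > E (207/15=13.80) > A (298/31=9.61) > H (192/39=4.92) > C (72/17=4.24) > G (83/22=3.77) > D (78/33=2.36)
Fill: take B (8 @ 278) → take F (9 @ 293) → take E (15 @ 207) → take A (31 @ 298) → take 23/39 of H → 113.23; 86/86 used.
Total value = 1189.23

1189.23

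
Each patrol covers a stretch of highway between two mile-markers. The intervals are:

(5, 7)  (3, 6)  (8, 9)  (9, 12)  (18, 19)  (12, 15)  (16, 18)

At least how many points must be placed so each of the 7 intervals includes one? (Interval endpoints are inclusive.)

Sort by right endpoint; whenever an interval is uncovered, place a point at its right end.
By right end: [3,6]  [5,7]  [8,9]  [9,12]  [12,15]  [16,18]  [18,19]
[3,6] uncovered → point at 6; [8,9] uncovered → point at 9; [12,15] uncovered → point at 15; [16,18] uncovered → point at 18.
Points: 6, 9, 15, 18 (4 total).

4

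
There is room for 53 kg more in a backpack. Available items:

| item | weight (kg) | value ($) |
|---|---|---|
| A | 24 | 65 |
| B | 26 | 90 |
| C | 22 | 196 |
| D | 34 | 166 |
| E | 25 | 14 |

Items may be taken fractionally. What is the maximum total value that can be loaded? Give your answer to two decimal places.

347.35

Ratios (sorted): C 8.91, D 4.88, B 3.46, A 2.71, E 0.56
take C (22 @ 196); take 31/34 of D → 151.35. Capacity used 53/53.
Total value = 347.35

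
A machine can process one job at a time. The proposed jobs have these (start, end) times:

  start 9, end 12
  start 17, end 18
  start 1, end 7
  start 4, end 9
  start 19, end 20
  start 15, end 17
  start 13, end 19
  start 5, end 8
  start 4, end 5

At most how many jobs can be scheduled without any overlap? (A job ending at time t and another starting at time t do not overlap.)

6

Sort by end time and greedily take each interval whose start is ≥ the last chosen end.
By end time: (4,5), (1,7), (5,8), (4,9), (9,12), (15,17), (17,18), (13,19), (19,20).
Pick (4,5); next start ≥ 5 → (5,8); next start ≥ 8 → (9,12); next start ≥ 12 → (15,17); next start ≥ 17 → (17,18); next start ≥ 18 → (19,20).
Selected 6 jobs.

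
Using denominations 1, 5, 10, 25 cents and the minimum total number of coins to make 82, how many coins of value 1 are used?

Greedy: take as many of the largest coin as possible, then repeat with the remainder.
82 − 3×25→7 − 1×5→2 − 2×1→0
Count of 1: 2

2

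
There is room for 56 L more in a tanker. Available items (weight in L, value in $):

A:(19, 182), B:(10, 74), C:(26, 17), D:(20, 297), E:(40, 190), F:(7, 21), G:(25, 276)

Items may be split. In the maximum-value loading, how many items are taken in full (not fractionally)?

Sort by value per unit weight and fill in that order.
Order: D (297/20=14.85) > G (276/25=11.04) > A (182/19=9.58) > B (74/10=7.40) > E (190/40=4.75) > F (21/7=3.00) > C (17/26=0.65)
Fill: take D (20 @ 297) → take G (25 @ 276) → take 11/19 of A → 105.37; 56/56 used.
2 item(s) taken whole; one partial (take 11/19 of A).

2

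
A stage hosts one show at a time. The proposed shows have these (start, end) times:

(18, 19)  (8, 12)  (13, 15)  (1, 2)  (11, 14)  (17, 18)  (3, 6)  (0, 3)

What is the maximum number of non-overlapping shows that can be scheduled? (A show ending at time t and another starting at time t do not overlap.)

Greedy by earliest finish: after sorting by end time, pick each interval compatible with the last pick.
Sorted by end: (1,2)  (0,3)  (3,6)  (8,12)  (11,14)  (13,15)  (17,18)  (18,19)
take (1,2); skip (0,3); take (3,6); take (8,12); skip (11,14); take (13,15); take (17,18); take (18,19).
Selected 6 shows.

6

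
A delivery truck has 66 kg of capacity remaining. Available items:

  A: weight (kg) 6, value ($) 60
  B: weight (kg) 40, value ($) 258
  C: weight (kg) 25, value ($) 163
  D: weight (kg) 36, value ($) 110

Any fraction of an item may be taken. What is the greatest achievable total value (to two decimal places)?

Ratios (sorted): A 10.00, C 6.52, B 6.45, D 3.06
take A (6 @ 60); take C (25 @ 163); take 35/40 of B → 225.75. Capacity used 66/66.
Total value = 448.75

448.75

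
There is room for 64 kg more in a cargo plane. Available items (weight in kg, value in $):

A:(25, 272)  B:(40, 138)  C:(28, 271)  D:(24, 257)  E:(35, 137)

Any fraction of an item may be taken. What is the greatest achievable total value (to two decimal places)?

674.18

Ratios (sorted): A 10.88, D 10.71, C 9.68, E 3.91, B 3.45
take A (25 @ 272); take D (24 @ 257); take 15/28 of C → 145.18. Capacity used 64/64.
Total value = 674.18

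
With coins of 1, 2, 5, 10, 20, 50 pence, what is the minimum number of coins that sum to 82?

4

82 − 1×50→32 − 1×20→12 − 1×10→2 − 1×2→0
Total coins = 1 + 1 + 1 + 1 = 4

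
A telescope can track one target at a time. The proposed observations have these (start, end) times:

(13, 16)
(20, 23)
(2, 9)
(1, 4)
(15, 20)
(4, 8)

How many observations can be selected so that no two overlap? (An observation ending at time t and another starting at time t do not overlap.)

Order by finish time; keep every interval that doesn't clash with the previous kept one.
Sorted by end: (1,4)  (4,8)  (2,9)  (13,16)  (15,20)  (20,23)
take (1,4); take (4,8); skip (2,9); take (13,16); take (20,23).
Selected 4 observations.

4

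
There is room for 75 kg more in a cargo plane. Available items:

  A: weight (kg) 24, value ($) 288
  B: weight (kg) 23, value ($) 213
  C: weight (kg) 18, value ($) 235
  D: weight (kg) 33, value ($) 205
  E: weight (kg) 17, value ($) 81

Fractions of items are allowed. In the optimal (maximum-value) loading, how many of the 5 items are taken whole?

3

Greedy by value/weight ratio, highest first.
Order: C (235/18=13.06) > A (288/24=12.00) > B (213/23=9.26) > D (205/33=6.21) > E (81/17=4.76)
Fill: take C (18 @ 235) → take A (24 @ 288) → take B (23 @ 213) → take 10/33 of D → 62.12; 75/75 used.
3 item(s) taken whole; one partial (take 10/33 of D).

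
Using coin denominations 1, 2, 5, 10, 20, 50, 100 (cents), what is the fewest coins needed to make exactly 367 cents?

7

Greedy: take as many of the largest coin as possible, then repeat with the remainder.
367 = 3×100 + 1×50 + 1×10 + 1×5 + 1×2
Total coins = 3 + 1 + 1 + 1 + 1 = 7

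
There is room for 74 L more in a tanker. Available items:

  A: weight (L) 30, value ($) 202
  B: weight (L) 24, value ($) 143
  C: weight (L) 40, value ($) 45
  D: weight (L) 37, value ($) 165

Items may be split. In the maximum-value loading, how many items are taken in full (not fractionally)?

2

Sort by value per unit weight and fill in that order.
Order: A (202/30=6.73) > B (143/24=5.96) > D (165/37=4.46) > C (45/40=1.12)
Fill: take A (30 @ 202) → take B (24 @ 143) → take 20/37 of D → 89.19; 74/74 used.
2 item(s) taken whole; one partial (take 20/37 of D).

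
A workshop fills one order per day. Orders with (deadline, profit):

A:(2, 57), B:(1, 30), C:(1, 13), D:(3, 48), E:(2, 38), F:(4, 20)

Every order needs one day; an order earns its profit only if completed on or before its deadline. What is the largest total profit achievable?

163

Profit order: A=57 D=48 E=38 B=30 F=20 C=13
Assign: A→slot 2, D→slot 3, E→slot 1, B skipped, F→slot 4, C skipped.
Slots: [1:E] [2:A] [3:D] [4:F]
Profit = 38 + 57 + 48 + 20 = 163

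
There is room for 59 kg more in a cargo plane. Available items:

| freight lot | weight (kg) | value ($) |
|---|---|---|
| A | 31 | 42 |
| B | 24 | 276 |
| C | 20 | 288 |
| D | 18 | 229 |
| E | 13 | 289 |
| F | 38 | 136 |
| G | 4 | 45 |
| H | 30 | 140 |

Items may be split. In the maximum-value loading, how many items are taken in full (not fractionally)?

Ratios (sorted): E 22.23, C 14.40, D 12.72, B 11.50, G 11.25, H 4.67, F 3.58, A 1.35
take E (13 @ 289); take C (20 @ 288); take D (18 @ 229); take 8/24 of B → 92.00. Capacity used 59/59.
3 item(s) taken whole; one partial (take 8/24 of B).

3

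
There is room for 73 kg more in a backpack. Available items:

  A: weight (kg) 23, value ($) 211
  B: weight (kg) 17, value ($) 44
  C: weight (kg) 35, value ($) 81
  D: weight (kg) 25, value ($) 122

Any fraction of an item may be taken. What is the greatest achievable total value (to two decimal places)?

Sort by value per unit weight and fill in that order.
Ratios (sorted): A 9.17, D 4.88, B 2.59, C 2.31
take A (23 @ 211); take D (25 @ 122); take B (17 @ 44); take 8/35 of C → 18.51. Capacity used 73/73.
Total value = 395.51

395.51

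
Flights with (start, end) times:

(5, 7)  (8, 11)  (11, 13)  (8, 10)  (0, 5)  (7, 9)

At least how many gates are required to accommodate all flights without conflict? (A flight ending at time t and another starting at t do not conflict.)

3

The answer is the maximum number of intervals overlapping at any instant.
starts: [0, 5, 7, 8, 8, 11]
ends:   [5, 7, 9, 10, 11, 13]
s0→1 e5→0 s5→1 e7→0 s7→1 s8→2 s8→3  — peak 3.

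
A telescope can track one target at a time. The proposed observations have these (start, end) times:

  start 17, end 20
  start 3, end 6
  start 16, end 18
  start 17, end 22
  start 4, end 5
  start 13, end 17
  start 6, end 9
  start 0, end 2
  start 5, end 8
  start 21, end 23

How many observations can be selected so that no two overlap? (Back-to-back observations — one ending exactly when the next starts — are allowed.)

6

Sort by end time and greedily take each interval whose start is ≥ the last chosen end.
By end time: (0,2), (4,5), (3,6), (5,8), (6,9), (13,17), (16,18), (17,20), (17,22), (21,23).
Pick (0,2); next start ≥ 2 → (4,5); next start ≥ 5 → (5,8); next start ≥ 8 → (13,17); next start ≥ 17 → (17,20); next start ≥ 20 → (21,23).
Selected 6 observations.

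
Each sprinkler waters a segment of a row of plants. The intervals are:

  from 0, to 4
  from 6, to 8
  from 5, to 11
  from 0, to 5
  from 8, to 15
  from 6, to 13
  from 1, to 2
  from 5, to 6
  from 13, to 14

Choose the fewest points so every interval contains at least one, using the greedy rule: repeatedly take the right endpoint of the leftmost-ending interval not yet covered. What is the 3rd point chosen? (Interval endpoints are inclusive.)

Sorted: [1,2] [0,4] [0,5] [5,6] [6,8] [5,11] [6,13] [13,14] [8,15]
{[1,2],[0,4],[0,5]} hit by 2; {[5,6],[6,8],[5,11],[6,13]} hit by 6; {[13,14],[8,15]} hit by 14.
Points: 2, 6, 14 (3 total).

14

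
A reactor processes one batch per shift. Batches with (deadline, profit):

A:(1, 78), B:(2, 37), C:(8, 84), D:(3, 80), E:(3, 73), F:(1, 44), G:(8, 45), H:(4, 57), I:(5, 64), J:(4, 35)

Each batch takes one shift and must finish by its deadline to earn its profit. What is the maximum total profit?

Sort by profit descending; place each in the latest free slot ≤ its deadline.
By profit: C(d8,84), D(d3,80), A(d1,78), E(d3,73), I(d5,64), H(d4,57), G(d8,45), F(d1,44), B(d2,37), J(d4,35)
C→slot 8; D→slot 3; A→slot 1; E→slot 2; I→slot 5; H→slot 4; G→slot 7; F skipped; B skipped; J skipped.
Profit = 78 + 73 + 80 + 57 + 64 + 45 + 84 = 481

481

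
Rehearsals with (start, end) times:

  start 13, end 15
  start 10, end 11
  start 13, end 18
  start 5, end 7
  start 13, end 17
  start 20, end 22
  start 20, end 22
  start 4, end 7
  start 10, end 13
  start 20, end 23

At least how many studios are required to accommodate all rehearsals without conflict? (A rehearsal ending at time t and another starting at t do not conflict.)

Events (time:±→running): 4:+→1 5:+→2 7:-→1 7:-→0 10:+→1 10:+→2 11:-→1 13:-→0 13:+→1 13:+→2 13:+→3 … peak 3.

3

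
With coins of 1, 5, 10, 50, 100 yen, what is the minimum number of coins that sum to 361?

6

Use the largest denomination that fits, subtract, and repeat.
361 = 3×100 + 1×50 + 1×10 + 1×1
Total coins = 3 + 1 + 1 + 1 = 6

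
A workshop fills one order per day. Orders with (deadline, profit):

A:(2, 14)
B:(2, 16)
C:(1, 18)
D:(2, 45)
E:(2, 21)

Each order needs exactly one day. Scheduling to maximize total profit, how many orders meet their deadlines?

2

Sort by profit descending; place each in the latest free slot ≤ its deadline.
Profit order: D=45 E=21 C=18 B=16 A=14
Assign: D→slot 2, E→slot 1, C skipped, B skipped, A skipped.
Slots: [1:E] [2:D]
2 of 5 scheduled.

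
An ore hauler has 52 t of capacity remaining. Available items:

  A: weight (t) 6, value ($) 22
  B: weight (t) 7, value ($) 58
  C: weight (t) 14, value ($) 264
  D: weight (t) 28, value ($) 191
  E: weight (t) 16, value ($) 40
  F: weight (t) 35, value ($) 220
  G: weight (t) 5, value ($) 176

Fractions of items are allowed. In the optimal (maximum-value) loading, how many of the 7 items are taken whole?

3

Ratios (sorted): G 35.20, C 18.86, B 8.29, D 6.82, F 6.29, A 3.67, E 2.50
take G (5 @ 176); take C (14 @ 264); take B (7 @ 58); take 26/28 of D → 177.36. Capacity used 52/52.
3 item(s) taken whole; one partial (take 26/28 of D).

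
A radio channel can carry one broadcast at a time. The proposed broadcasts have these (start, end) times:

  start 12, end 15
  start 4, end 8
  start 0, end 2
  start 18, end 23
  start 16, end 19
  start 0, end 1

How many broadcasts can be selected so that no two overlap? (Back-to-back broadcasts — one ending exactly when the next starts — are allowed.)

Sort by end time and greedily take each interval whose start is ≥ the last chosen end.
Sorted by end: (0,1)  (0,2)  (4,8)  (12,15)  (16,19)  (18,23)
take (0,1); take (4,8); take (12,15); take (16,19); skip (18,23).
Selected 4 broadcasts.

4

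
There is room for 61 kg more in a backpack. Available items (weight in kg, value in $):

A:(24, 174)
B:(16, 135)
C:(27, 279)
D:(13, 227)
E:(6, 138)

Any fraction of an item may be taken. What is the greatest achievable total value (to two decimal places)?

Order: E (138/6=23.00) > D (227/13=17.46) > C (279/27=10.33) > B (135/16=8.44) > A (174/24=7.25)
Fill: take E (6 @ 138) → take D (13 @ 227) → take C (27 @ 279) → take 15/16 of B → 126.56; 61/61 used.
Total value = 770.56

770.56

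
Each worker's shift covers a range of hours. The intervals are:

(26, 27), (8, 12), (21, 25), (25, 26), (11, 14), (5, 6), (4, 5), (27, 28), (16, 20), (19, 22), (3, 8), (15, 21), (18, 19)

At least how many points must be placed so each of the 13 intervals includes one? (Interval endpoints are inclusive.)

Sort by right endpoint; whenever an interval is uncovered, place a point at its right end.
By right end: [4,5]  [5,6]  [3,8]  [8,12]  [11,14]  [18,19]  [16,20]  [15,21]  [19,22]  [21,25]  [25,26]  [26,27]  [27,28]
[4,5] uncovered → point at 5; [8,12] uncovered → point at 12; [18,19] uncovered → point at 19; [21,25] uncovered → point at 25; [26,27] uncovered → point at 27.
Points: 5, 12, 19, 25, 27 (5 total).

5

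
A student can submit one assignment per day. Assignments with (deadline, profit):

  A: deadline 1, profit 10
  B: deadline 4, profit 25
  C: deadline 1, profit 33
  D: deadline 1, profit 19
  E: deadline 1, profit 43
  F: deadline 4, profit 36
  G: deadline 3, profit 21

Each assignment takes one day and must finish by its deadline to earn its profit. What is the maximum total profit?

125

Sort by profit descending; place each in the latest free slot ≤ its deadline.
Profit order: E=43 F=36 C=33 B=25 G=21 D=19 A=10
Assign: E→slot 1, F→slot 4, C skipped, B→slot 3, G→slot 2, D skipped, A skipped.
Slots: [1:E] [2:G] [3:B] [4:F]
Profit = 43 + 21 + 25 + 36 = 125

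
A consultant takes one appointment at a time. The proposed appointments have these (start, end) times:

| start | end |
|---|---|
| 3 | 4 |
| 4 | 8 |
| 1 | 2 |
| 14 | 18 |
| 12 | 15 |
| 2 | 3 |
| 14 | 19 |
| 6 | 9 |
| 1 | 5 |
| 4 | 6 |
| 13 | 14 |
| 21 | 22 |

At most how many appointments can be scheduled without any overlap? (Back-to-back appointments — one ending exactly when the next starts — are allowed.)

8

Sort by end time and greedily take each interval whose start is ≥ the last chosen end.
Sorted by end: (1,2)  (2,3)  (3,4)  (1,5)  (4,6)  (4,8)  (6,9)  (13,14)  (12,15)  (14,18)  (14,19)  (21,22)
take (1,2); take (2,3); take (3,4); take (4,6); skip (4,8); take (6,9); take (13,14); take (14,18); take (21,22).
Selected 8 appointments.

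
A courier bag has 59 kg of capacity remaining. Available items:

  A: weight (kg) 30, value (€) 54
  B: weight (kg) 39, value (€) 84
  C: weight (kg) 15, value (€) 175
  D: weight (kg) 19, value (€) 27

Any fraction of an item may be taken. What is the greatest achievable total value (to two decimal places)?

Greedy by value/weight ratio, highest first.
Order: C (175/15=11.67) > B (84/39=2.15) > A (54/30=1.80) > D (27/19=1.42)
Fill: take C (15 @ 175) → take B (39 @ 84) → take 5/30 of A → 9.00; 59/59 used.
Total value = 268.00

268.00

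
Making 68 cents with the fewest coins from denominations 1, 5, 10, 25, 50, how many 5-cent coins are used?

1

Use the largest denomination that fits, subtract, and repeat.
68 − 1×50→18 − 1×10→8 − 1×5→3 − 3×1→0
Count of 5: 1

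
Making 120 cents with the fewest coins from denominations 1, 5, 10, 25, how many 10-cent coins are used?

Greedy: take as many of the largest coin as possible, then repeat with the remainder.
120 − 4×25→20 − 2×10→0
Count of 10: 2

2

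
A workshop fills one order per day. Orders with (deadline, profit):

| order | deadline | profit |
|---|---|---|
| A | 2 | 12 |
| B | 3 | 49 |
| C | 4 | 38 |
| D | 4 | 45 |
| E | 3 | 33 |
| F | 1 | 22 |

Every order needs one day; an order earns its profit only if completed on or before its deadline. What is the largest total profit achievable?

By profit: B(d3,49), D(d4,45), C(d4,38), E(d3,33), F(d1,22), A(d2,12)
B→slot 3; D→slot 4; C→slot 2; E→slot 1; F skipped; A skipped.
Profit = 33 + 38 + 49 + 45 = 165

165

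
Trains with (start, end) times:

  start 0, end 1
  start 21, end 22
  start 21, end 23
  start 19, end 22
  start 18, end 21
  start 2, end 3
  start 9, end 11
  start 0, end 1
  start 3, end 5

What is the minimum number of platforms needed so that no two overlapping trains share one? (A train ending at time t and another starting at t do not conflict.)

3

Events (time:±→running): 0:+→1 0:+→2 1:-→1 1:-→0 2:+→1 3:-→0 3:+→1 5:-→0 9:+→1 11:-→0 18:+→1 19:+→2 21:-→1 21:+→2 21:+→3 … peak 3.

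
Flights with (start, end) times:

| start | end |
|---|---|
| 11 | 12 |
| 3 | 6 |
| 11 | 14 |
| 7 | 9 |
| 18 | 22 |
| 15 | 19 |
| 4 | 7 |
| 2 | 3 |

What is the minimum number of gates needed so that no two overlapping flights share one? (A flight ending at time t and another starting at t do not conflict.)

starts: [2, 3, 4, 7, 11, 11, 15, 18]
ends:   [3, 6, 7, 9, 12, 14, 19, 22]
s2→1 e3→0 s3→1 s4→2  — peak 2.

2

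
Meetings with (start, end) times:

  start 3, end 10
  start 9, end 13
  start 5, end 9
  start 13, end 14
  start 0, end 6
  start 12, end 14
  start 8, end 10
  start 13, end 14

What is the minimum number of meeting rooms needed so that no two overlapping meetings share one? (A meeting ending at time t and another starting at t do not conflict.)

The answer is the maximum number of intervals overlapping at any instant.
starts: [0, 3, 5, 8, 9, 12, 13, 13]
ends:   [6, 9, 10, 10, 13, 14, 14, 14]
s0→1 s3→2 s5→3  — peak 3.

3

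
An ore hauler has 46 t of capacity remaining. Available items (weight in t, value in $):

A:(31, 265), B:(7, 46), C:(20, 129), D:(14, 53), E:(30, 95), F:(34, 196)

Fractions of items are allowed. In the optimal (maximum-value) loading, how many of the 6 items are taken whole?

2

Ratios (sorted): A 8.55, B 6.57, C 6.45, F 5.76, D 3.79, E 3.17
take A (31 @ 265); take B (7 @ 46); take 8/20 of C → 51.60. Capacity used 46/46.
2 item(s) taken whole; one partial (take 8/20 of C).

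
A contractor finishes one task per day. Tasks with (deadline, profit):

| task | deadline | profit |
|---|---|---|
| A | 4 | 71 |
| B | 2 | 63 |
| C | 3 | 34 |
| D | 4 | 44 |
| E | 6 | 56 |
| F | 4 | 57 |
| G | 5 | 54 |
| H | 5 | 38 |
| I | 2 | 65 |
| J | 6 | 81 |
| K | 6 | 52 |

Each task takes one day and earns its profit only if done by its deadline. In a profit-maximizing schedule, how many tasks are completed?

Profit order: J=81 A=71 I=65 B=63 F=57 E=56 G=54 K=52 D=44 H=38 C=34
Assign: J→slot 6, A→slot 4, I→slot 2, B→slot 1, F→slot 3, E→slot 5, G skipped, K skipped, D skipped, H skipped, C skipped.
Slots: [1:B] [2:I] [3:F] [4:A] [5:E] [6:J]
6 of 11 scheduled.

6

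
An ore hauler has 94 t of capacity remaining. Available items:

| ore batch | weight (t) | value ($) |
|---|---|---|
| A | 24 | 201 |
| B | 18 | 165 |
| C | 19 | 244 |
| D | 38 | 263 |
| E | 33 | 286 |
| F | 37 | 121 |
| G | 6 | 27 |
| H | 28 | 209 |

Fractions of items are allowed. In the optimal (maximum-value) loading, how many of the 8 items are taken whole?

Order: C (244/19=12.84) > B (165/18=9.17) > E (286/33=8.67) > A (201/24=8.38) > H (209/28=7.46) > D (263/38=6.92) > G (27/6=4.50) > F (121/37=3.27)
Fill: take C (19 @ 244) → take B (18 @ 165) → take E (33 @ 286) → take A (24 @ 201); 94/94 used.
4 item(s) taken whole.

4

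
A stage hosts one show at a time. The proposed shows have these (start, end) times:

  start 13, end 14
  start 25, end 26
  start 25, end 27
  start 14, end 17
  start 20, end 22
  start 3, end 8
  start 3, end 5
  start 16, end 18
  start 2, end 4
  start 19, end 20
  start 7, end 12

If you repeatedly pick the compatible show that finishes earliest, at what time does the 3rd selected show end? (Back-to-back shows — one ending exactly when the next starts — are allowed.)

14

Sorted by end: (2,4)  (3,5)  (3,8)  (7,12)  (13,14)  (14,17)  (16,18)  (19,20)  (20,22)  (25,26)  (25,27)
take (2,4); skip (3,8); take (7,12); take (13,14); take (14,17); take (19,20); take (20,22); take (25,26).
Selected: (2,4) (7,12) (13,14) (14,17) (19,20) (20,22) (25,26)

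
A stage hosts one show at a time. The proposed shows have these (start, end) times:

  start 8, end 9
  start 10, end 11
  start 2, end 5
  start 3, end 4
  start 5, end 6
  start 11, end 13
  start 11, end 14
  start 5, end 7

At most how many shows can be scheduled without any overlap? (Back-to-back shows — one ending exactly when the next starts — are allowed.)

Greedy by earliest finish: after sorting by end time, pick each interval compatible with the last pick.
By end time: (3,4), (2,5), (5,6), (5,7), (8,9), (10,11), (11,13), (11,14).
Pick (3,4); next start ≥ 4 → (5,6); next start ≥ 6 → (8,9); next start ≥ 9 → (10,11); next start ≥ 11 → (11,13).
Selected 5 shows.

5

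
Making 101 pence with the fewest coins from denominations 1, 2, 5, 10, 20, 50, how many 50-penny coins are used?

101 = 2×50 + 1×1
Count of 50: 2

2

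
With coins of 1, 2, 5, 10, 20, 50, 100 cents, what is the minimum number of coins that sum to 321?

Use the largest denomination that fits, subtract, and repeat.
321 − 3×100→21 − 1×20→1 − 1×1→0
Total coins = 3 + 1 + 1 = 5

5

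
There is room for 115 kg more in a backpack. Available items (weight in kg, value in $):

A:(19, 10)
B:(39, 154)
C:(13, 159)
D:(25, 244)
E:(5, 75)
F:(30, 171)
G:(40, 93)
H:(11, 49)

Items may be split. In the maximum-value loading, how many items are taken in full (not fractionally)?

5

Greedy by value/weight ratio, highest first.
Ratios (sorted): E 15.00, C 12.23, D 9.76, F 5.70, H 4.45, B 3.95, G 2.33, A 0.53
take E (5 @ 75); take C (13 @ 159); take D (25 @ 244); take F (30 @ 171); take H (11 @ 49); take 31/39 of B → 122.41. Capacity used 115/115.
5 item(s) taken whole; one partial (take 31/39 of B).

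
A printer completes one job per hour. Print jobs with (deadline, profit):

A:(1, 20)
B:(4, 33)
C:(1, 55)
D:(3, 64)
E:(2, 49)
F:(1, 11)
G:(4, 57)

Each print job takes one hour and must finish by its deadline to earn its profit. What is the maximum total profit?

225

Profit order: D=64 G=57 C=55 E=49 B=33 A=20 F=11
Assign: D→slot 3, G→slot 4, C→slot 1, E→slot 2, B skipped, A skipped, F skipped.
Slots: [1:C] [2:E] [3:D] [4:G]
Profit = 55 + 49 + 64 + 57 = 225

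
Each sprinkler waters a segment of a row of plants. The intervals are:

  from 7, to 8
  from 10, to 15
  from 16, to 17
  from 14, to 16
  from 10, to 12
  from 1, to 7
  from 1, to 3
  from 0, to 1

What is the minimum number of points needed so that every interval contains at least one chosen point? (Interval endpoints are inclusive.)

4

Sort by right endpoint; whenever an interval is uncovered, place a point at its right end.
Sorted: [0,1] [1,3] [1,7] [7,8] [10,12] [10,15] [14,16] [16,17]
{[0,1],[1,3],[1,7]} hit by 1; {[7,8]} hit by 8; {[10,12],[10,15]} hit by 12; {[14,16],[16,17]} hit by 16.
Points: 1, 8, 12, 16 (4 total).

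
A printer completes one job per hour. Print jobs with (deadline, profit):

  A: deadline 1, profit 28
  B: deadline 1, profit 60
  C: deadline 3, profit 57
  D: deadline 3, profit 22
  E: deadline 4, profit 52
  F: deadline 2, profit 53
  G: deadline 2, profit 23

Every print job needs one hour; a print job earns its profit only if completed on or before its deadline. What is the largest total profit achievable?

Profit order: B=60 C=57 F=53 E=52 A=28 G=23 D=22
Assign: B→slot 1, C→slot 3, F→slot 2, E→slot 4, A skipped, G skipped, D skipped.
Slots: [1:B] [2:F] [3:C] [4:E]
Profit = 60 + 53 + 57 + 52 = 222

222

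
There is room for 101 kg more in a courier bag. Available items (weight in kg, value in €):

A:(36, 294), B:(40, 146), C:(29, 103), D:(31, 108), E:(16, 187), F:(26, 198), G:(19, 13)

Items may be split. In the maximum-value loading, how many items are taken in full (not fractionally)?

Ratios (sorted): E 11.69, A 8.17, F 7.62, B 3.65, C 3.55, D 3.48, G 0.68
take E (16 @ 187); take A (36 @ 294); take F (26 @ 198); take 23/40 of B → 83.95. Capacity used 101/101.
3 item(s) taken whole; one partial (take 23/40 of B).

3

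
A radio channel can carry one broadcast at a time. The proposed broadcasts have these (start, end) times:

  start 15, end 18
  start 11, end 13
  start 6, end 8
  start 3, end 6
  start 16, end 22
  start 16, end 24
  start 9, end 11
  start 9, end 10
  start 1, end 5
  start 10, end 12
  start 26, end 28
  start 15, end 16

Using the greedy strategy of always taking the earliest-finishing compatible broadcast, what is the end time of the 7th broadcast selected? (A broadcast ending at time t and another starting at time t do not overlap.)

28

By end time: (1,5), (3,6), (6,8), (9,10), (9,11), (10,12), (11,13), (15,16), (15,18), (16,22), (16,24), (26,28).
Pick (1,5); next start ≥ 5 → (6,8); next start ≥ 8 → (9,10); next start ≥ 10 → (10,12); next start ≥ 12 → (15,16); next start ≥ 16 → (16,22); next start ≥ 22 → (26,28).
Selected: (1,5) (6,8) (9,10) (10,12) (15,16) (16,22) (26,28)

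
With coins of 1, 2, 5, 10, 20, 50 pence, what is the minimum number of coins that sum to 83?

83 − 1×50→33 − 1×20→13 − 1×10→3 − 1×2→1 − 1×1→0
Total coins = 1 + 1 + 1 + 1 + 1 = 5

5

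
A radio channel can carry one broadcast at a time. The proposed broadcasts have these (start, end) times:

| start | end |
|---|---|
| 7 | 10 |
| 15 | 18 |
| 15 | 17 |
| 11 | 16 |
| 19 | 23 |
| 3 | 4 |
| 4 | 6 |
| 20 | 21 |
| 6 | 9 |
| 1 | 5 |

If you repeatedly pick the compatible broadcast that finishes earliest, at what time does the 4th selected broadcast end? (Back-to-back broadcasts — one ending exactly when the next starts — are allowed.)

16

Greedy by earliest finish: after sorting by end time, pick each interval compatible with the last pick.
Sorted by end: (3,4)  (1,5)  (4,6)  (6,9)  (7,10)  (11,16)  (15,17)  (15,18)  (20,21)  (19,23)
take (3,4); take (4,6); take (6,9); take (11,16); take (20,21); skip (19,23).
Selected: (3,4) (4,6) (6,9) (11,16) (20,21)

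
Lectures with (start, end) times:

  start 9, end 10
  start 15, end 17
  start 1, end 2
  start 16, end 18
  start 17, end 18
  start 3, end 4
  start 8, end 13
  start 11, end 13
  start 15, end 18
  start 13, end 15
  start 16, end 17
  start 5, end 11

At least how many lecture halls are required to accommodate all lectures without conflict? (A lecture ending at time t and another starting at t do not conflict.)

The answer is the maximum number of intervals overlapping at any instant.
Events (time:±→running): 1:+→1 2:-→0 3:+→1 4:-→0 5:+→1 8:+→2 9:+→3 10:-→2 11:-→1 11:+→2 13:-→1 13:-→0 13:+→1 15:-→0 15:+→1 15:+→2 16:+→3 16:+→4 … peak 4.

4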